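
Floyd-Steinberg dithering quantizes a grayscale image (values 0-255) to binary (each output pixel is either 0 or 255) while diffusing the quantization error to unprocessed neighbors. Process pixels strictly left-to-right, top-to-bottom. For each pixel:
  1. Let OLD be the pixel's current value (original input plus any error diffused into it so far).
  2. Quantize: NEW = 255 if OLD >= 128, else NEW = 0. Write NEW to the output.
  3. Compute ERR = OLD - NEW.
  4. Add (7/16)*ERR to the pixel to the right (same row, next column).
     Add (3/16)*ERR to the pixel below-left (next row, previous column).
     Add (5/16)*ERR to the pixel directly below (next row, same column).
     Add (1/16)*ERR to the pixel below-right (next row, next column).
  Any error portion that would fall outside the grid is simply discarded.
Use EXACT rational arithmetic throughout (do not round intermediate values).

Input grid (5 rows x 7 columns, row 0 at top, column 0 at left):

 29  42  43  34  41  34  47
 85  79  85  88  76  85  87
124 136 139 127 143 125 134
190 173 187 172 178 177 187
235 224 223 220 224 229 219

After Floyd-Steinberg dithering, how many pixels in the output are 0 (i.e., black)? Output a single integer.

Answer: 16

Derivation:
(0,0): OLD=29 → NEW=0, ERR=29
(0,1): OLD=875/16 → NEW=0, ERR=875/16
(0,2): OLD=17133/256 → NEW=0, ERR=17133/256
(0,3): OLD=259195/4096 → NEW=0, ERR=259195/4096
(0,4): OLD=4501341/65536 → NEW=0, ERR=4501341/65536
(0,5): OLD=67160971/1048576 → NEW=0, ERR=67160971/1048576
(0,6): OLD=1258655949/16777216 → NEW=0, ERR=1258655949/16777216
(1,0): OLD=26705/256 → NEW=0, ERR=26705/256
(1,1): OLD=319671/2048 → NEW=255, ERR=-202569/2048
(1,2): OLD=5106819/65536 → NEW=0, ERR=5106819/65536
(1,3): OLD=41662023/262144 → NEW=255, ERR=-25184697/262144
(1,4): OLD=1197841013/16777216 → NEW=0, ERR=1197841013/16777216
(1,5): OLD=20751544837/134217728 → NEW=255, ERR=-13473975803/134217728
(1,6): OLD=151456089003/2147483648 → NEW=0, ERR=151456089003/2147483648
(2,0): OLD=4523725/32768 → NEW=255, ERR=-3832115/32768
(2,1): OLD=78702623/1048576 → NEW=0, ERR=78702623/1048576
(2,2): OLD=2885565213/16777216 → NEW=255, ERR=-1392624867/16777216
(2,3): OLD=10592347253/134217728 → NEW=0, ERR=10592347253/134217728
(2,4): OLD=187916870341/1073741824 → NEW=255, ERR=-85887294779/1073741824
(2,5): OLD=2622319021527/34359738368 → NEW=0, ERR=2622319021527/34359738368
(2,6): OLD=100690661526353/549755813888 → NEW=255, ERR=-39497071015087/549755813888
(3,0): OLD=2810640509/16777216 → NEW=255, ERR=-1467549571/16777216
(3,1): OLD=18161389625/134217728 → NEW=255, ERR=-16064131015/134217728
(3,2): OLD=137638253947/1073741824 → NEW=255, ERR=-136165911173/1073741824
(3,3): OLD=519670033933/4294967296 → NEW=0, ERR=519670033933/4294967296
(3,4): OLD=123794687569021/549755813888 → NEW=255, ERR=-16393044972419/549755813888
(3,5): OLD=744738581936967/4398046511104 → NEW=255, ERR=-376763278394553/4398046511104
(3,6): OLD=9277386206613273/70368744177664 → NEW=255, ERR=-8666643558691047/70368744177664
(4,0): OLD=397764281395/2147483648 → NEW=255, ERR=-149844048845/2147483648
(4,1): OLD=4357700759191/34359738368 → NEW=0, ERR=4357700759191/34359738368
(4,2): OLD=139672569298233/549755813888 → NEW=255, ERR=-515163243207/549755813888
(4,3): OLD=1072613531231299/4398046511104 → NEW=255, ERR=-48888329100221/4398046511104
(4,4): OLD=7083255436381081/35184372088832 → NEW=255, ERR=-1888759446271079/35184372088832
(4,5): OLD=173149143715058777/1125899906842624 → NEW=255, ERR=-113955332529810343/1125899906842624
(4,6): OLD=2357683061903592767/18014398509481984 → NEW=255, ERR=-2235988558014313153/18014398509481984
Output grid:
  Row 0: .......  (7 black, running=7)
  Row 1: .#.#.#.  (4 black, running=11)
  Row 2: #.#.#.#  (3 black, running=14)
  Row 3: ###.###  (1 black, running=15)
  Row 4: #.#####  (1 black, running=16)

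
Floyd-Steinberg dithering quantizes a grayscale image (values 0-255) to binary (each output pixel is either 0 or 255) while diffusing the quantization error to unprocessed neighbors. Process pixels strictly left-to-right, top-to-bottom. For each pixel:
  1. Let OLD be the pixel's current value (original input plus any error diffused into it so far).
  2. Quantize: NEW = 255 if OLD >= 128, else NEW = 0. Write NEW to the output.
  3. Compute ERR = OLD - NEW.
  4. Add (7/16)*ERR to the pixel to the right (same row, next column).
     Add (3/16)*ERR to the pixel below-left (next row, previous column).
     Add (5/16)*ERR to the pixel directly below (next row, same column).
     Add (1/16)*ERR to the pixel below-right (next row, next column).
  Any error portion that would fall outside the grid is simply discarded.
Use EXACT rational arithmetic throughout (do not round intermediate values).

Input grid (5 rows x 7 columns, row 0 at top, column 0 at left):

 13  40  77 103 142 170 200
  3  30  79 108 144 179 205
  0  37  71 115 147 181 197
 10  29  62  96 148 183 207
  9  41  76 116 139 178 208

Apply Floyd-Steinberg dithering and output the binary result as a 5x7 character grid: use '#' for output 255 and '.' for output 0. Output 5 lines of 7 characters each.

(0,0): OLD=13 → NEW=0, ERR=13
(0,1): OLD=731/16 → NEW=0, ERR=731/16
(0,2): OLD=24829/256 → NEW=0, ERR=24829/256
(0,3): OLD=595691/4096 → NEW=255, ERR=-448789/4096
(0,4): OLD=6164589/65536 → NEW=0, ERR=6164589/65536
(0,5): OLD=221410043/1048576 → NEW=255, ERR=-45976837/1048576
(0,6): OLD=3033605341/16777216 → NEW=255, ERR=-1244584739/16777216
(1,0): OLD=4001/256 → NEW=0, ERR=4001/256
(1,1): OLD=143591/2048 → NEW=0, ERR=143591/2048
(1,2): OLD=8014707/65536 → NEW=0, ERR=8014707/65536
(1,3): OLD=39574007/262144 → NEW=255, ERR=-27272713/262144
(1,4): OLD=1892629765/16777216 → NEW=0, ERR=1892629765/16777216
(1,5): OLD=27732294293/134217728 → NEW=255, ERR=-6493226347/134217728
(1,6): OLD=339113138715/2147483648 → NEW=255, ERR=-208495191525/2147483648
(2,0): OLD=590813/32768 → NEW=0, ERR=590813/32768
(2,1): OLD=95111631/1048576 → NEW=0, ERR=95111631/1048576
(2,2): OLD=2244386349/16777216 → NEW=255, ERR=-2033803731/16777216
(2,3): OLD=7817918725/134217728 → NEW=0, ERR=7817918725/134217728
(2,4): OLD=206333704917/1073741824 → NEW=255, ERR=-67470460203/1073741824
(2,5): OLD=4371839129351/34359738368 → NEW=0, ERR=4371839129351/34359738368
(2,6): OLD=120562887974561/549755813888 → NEW=255, ERR=-19624844566879/549755813888
(3,0): OLD=547637133/16777216 → NEW=0, ERR=547637133/16777216
(3,1): OLD=6714051849/134217728 → NEW=0, ERR=6714051849/134217728
(3,2): OLD=67209122411/1073741824 → NEW=0, ERR=67209122411/1073741824
(3,3): OLD=524968307037/4294967296 → NEW=0, ERR=524968307037/4294967296
(3,4): OLD=115083716598669/549755813888 → NEW=255, ERR=-25104015942771/549755813888
(3,5): OLD=845142316244087/4398046511104 → NEW=255, ERR=-276359544087433/4398046511104
(3,6): OLD=12406414862046185/70368744177664 → NEW=255, ERR=-5537614903258135/70368744177664
(4,0): OLD=61374993699/2147483648 → NEW=0, ERR=61374993699/2147483648
(4,1): OLD=2848850664391/34359738368 → NEW=0, ERR=2848850664391/34359738368
(4,2): OLD=86794892734217/549755813888 → NEW=255, ERR=-53392839807223/549755813888
(4,3): OLD=470837825637683/4398046511104 → NEW=0, ERR=470837825637683/4398046511104
(4,4): OLD=5890724248295913/35184372088832 → NEW=255, ERR=-3081290634356247/35184372088832
(4,5): OLD=115337192259555881/1125899906842624 → NEW=0, ERR=115337192259555881/1125899906842624
(4,6): OLD=4040598000242110191/18014398509481984 → NEW=255, ERR=-553073619675795729/18014398509481984
Row 0: ...#.##
Row 1: ...#.##
Row 2: ..#.#.#
Row 3: ....###
Row 4: ..#.#.#

Answer: ...#.##
...#.##
..#.#.#
....###
..#.#.#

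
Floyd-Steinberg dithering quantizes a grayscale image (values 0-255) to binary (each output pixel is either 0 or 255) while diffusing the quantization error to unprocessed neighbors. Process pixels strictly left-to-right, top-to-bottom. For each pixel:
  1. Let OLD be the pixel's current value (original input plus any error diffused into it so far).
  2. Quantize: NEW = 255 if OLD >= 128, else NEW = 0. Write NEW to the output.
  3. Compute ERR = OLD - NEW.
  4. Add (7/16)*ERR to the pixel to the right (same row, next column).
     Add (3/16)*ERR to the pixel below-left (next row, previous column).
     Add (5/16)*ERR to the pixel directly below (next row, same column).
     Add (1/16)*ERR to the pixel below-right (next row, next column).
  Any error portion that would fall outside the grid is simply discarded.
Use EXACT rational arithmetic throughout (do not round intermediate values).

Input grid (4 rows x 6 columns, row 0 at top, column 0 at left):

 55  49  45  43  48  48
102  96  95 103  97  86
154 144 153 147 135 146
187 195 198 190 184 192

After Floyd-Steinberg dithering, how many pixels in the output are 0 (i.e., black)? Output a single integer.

(0,0): OLD=55 → NEW=0, ERR=55
(0,1): OLD=1169/16 → NEW=0, ERR=1169/16
(0,2): OLD=19703/256 → NEW=0, ERR=19703/256
(0,3): OLD=314049/4096 → NEW=0, ERR=314049/4096
(0,4): OLD=5344071/65536 → NEW=0, ERR=5344071/65536
(0,5): OLD=87740145/1048576 → NEW=0, ERR=87740145/1048576
(1,0): OLD=34019/256 → NEW=255, ERR=-31261/256
(1,1): OLD=170549/2048 → NEW=0, ERR=170549/2048
(1,2): OLD=11431257/65536 → NEW=255, ERR=-5280423/65536
(1,3): OLD=29310117/262144 → NEW=0, ERR=29310117/262144
(1,4): OLD=3219215887/16777216 → NEW=255, ERR=-1058974193/16777216
(1,5): OLD=24059923641/268435456 → NEW=0, ERR=24059923641/268435456
(2,0): OLD=4307479/32768 → NEW=255, ERR=-4048361/32768
(2,1): OLD=97761645/1048576 → NEW=0, ERR=97761645/1048576
(2,2): OLD=3267854215/16777216 → NEW=255, ERR=-1010335865/16777216
(2,3): OLD=18619093775/134217728 → NEW=255, ERR=-15606426865/134217728
(2,4): OLD=378806004141/4294967296 → NEW=0, ERR=378806004141/4294967296
(2,5): OLD=14338382130315/68719476736 → NEW=255, ERR=-3185084437365/68719476736
(3,0): OLD=2782886567/16777216 → NEW=255, ERR=-1495303513/16777216
(3,1): OLD=22297476251/134217728 → NEW=255, ERR=-11928044389/134217728
(3,2): OLD=133493113473/1073741824 → NEW=0, ERR=133493113473/1073741824
(3,3): OLD=15175251489667/68719476736 → NEW=255, ERR=-2348215078013/68719476736
(3,4): OLD=99315685214499/549755813888 → NEW=255, ERR=-40872047326941/549755813888
(3,5): OLD=1323829320010797/8796093022208 → NEW=255, ERR=-919174400652243/8796093022208
Output grid:
  Row 0: ......  (6 black, running=6)
  Row 1: #.#.#.  (3 black, running=9)
  Row 2: #.##.#  (2 black, running=11)
  Row 3: ##.###  (1 black, running=12)

Answer: 12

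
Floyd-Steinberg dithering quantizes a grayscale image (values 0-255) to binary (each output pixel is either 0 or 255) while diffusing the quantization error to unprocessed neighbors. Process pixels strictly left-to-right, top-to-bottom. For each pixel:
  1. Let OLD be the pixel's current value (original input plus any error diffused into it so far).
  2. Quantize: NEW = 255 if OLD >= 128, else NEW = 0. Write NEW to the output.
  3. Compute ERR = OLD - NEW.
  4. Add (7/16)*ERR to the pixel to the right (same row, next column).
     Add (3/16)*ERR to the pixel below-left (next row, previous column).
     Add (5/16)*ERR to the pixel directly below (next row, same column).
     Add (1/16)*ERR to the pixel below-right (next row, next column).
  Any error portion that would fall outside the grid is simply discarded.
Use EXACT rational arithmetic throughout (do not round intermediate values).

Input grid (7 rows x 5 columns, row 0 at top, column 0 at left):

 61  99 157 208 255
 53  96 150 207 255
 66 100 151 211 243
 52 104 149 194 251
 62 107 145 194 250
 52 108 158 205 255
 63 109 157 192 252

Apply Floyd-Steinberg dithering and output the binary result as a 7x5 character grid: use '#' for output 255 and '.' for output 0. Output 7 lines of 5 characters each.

Answer: ..###
.#.##
.#.##
..###
.#.##
.#.##
.####

Derivation:
(0,0): OLD=61 → NEW=0, ERR=61
(0,1): OLD=2011/16 → NEW=0, ERR=2011/16
(0,2): OLD=54269/256 → NEW=255, ERR=-11011/256
(0,3): OLD=774891/4096 → NEW=255, ERR=-269589/4096
(0,4): OLD=14824557/65536 → NEW=255, ERR=-1887123/65536
(1,0): OLD=24481/256 → NEW=0, ERR=24481/256
(1,1): OLD=354023/2048 → NEW=255, ERR=-168217/2048
(1,2): OLD=6300531/65536 → NEW=0, ERR=6300531/65536
(1,3): OLD=57777911/262144 → NEW=255, ERR=-9068809/262144
(1,4): OLD=951069701/4194304 → NEW=255, ERR=-118477819/4194304
(2,0): OLD=2637277/32768 → NEW=0, ERR=2637277/32768
(2,1): OLD=140033487/1048576 → NEW=255, ERR=-127353393/1048576
(2,2): OLD=1950975533/16777216 → NEW=0, ERR=1950975533/16777216
(2,3): OLD=67585893175/268435456 → NEW=255, ERR=-865148105/268435456
(2,4): OLD=990421653697/4294967296 → NEW=255, ERR=-104795006783/4294967296
(3,0): OLD=912319373/16777216 → NEW=0, ERR=912319373/16777216
(3,1): OLD=15659232009/134217728 → NEW=0, ERR=15659232009/134217728
(3,2): OLD=980059504947/4294967296 → NEW=255, ERR=-115157155533/4294967296
(3,3): OLD=1580166408219/8589934592 → NEW=255, ERR=-610266912741/8589934592
(3,4): OLD=29149674125095/137438953472 → NEW=255, ERR=-5897259010265/137438953472
(4,0): OLD=216614457123/2147483648 → NEW=0, ERR=216614457123/2147483648
(4,1): OLD=12779145824803/68719476736 → NEW=255, ERR=-4744320742877/68719476736
(4,2): OLD=110377489267565/1099511627776 → NEW=0, ERR=110377489267565/1099511627776
(4,3): OLD=3623941245272611/17592186044416 → NEW=255, ERR=-862066196053469/17592186044416
(4,4): OLD=59310208401426549/281474976710656 → NEW=255, ERR=-12465910659790731/281474976710656
(5,0): OLD=77599955555401/1099511627776 → NEW=0, ERR=77599955555401/1099511627776
(5,1): OLD=1252824596052123/8796093022208 → NEW=255, ERR=-990179124610917/8796093022208
(5,2): OLD=35639993018799091/281474976710656 → NEW=0, ERR=35639993018799091/281474976710656
(5,3): OLD=273652871082848061/1125899906842624 → NEW=255, ERR=-13451605162021059/1125899906842624
(5,4): OLD=4195019934040521871/18014398509481984 → NEW=255, ERR=-398651685877384049/18014398509481984
(6,0): OLD=8999922614768953/140737488355328 → NEW=0, ERR=8999922614768953/140737488355328
(6,1): OLD=585248183730982615/4503599627370496 → NEW=255, ERR=-563169721248493865/4503599627370496
(6,2): OLD=9553662682974113965/72057594037927936 → NEW=255, ERR=-8821023796697509715/72057594037927936
(6,3): OLD=159649266638069271215/1152921504606846976 → NEW=255, ERR=-134345717036676707665/1152921504606846976
(6,4): OLD=3566816504151397593481/18446744073709551616 → NEW=255, ERR=-1137103234644538068599/18446744073709551616
Row 0: ..###
Row 1: .#.##
Row 2: .#.##
Row 3: ..###
Row 4: .#.##
Row 5: .#.##
Row 6: .####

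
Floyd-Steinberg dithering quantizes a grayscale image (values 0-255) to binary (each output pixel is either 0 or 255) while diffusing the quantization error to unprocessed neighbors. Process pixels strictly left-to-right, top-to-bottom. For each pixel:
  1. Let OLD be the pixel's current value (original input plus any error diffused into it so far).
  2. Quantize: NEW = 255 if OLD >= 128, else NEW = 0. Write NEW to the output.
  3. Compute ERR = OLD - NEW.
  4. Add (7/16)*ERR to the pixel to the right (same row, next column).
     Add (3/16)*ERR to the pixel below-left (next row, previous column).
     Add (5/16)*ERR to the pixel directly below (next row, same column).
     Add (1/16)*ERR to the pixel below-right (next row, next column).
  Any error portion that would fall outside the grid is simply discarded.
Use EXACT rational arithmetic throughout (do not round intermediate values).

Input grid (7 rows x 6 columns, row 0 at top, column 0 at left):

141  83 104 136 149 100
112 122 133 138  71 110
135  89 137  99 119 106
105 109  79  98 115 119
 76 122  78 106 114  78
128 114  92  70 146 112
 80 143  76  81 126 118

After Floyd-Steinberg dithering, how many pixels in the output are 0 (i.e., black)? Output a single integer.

Answer: 24

Derivation:
(0,0): OLD=141 → NEW=255, ERR=-114
(0,1): OLD=265/8 → NEW=0, ERR=265/8
(0,2): OLD=15167/128 → NEW=0, ERR=15167/128
(0,3): OLD=384697/2048 → NEW=255, ERR=-137543/2048
(0,4): OLD=3919631/32768 → NEW=0, ERR=3919631/32768
(0,5): OLD=79866217/524288 → NEW=255, ERR=-53827223/524288
(1,0): OLD=10571/128 → NEW=0, ERR=10571/128
(1,1): OLD=187981/1024 → NEW=255, ERR=-73139/1024
(1,2): OLD=4202769/32768 → NEW=255, ERR=-4153071/32768
(1,3): OLD=11979613/131072 → NEW=0, ERR=11979613/131072
(1,4): OLD=1047898135/8388608 → NEW=0, ERR=1047898135/8388608
(1,5): OLD=18796484721/134217728 → NEW=255, ERR=-15429035919/134217728
(2,0): OLD=2415263/16384 → NEW=255, ERR=-1762657/16384
(2,1): OLD=529157/524288 → NEW=0, ERR=529157/524288
(2,2): OLD=927005903/8388608 → NEW=0, ERR=927005903/8388608
(2,3): OLD=12845290391/67108864 → NEW=255, ERR=-4267469929/67108864
(2,4): OLD=245617841861/2147483648 → NEW=0, ERR=245617841861/2147483648
(2,5): OLD=4395396209075/34359738368 → NEW=0, ERR=4395396209075/34359738368
(3,0): OLD=600366191/8388608 → NEW=0, ERR=600366191/8388608
(3,1): OLD=10376582787/67108864 → NEW=255, ERR=-6736177533/67108864
(3,2): OLD=31008959897/536870912 → NEW=0, ERR=31008959897/536870912
(3,3): OLD=4526877085291/34359738368 → NEW=255, ERR=-4234856198549/34359738368
(3,4): OLD=32114298289867/274877906944 → NEW=0, ERR=32114298289867/274877906944
(3,5): OLD=955422554971653/4398046511104 → NEW=255, ERR=-166079305359867/4398046511104
(4,0): OLD=85410493665/1073741824 → NEW=0, ERR=85410493665/1073741824
(4,1): OLD=2417823925293/17179869184 → NEW=255, ERR=-1963042716627/17179869184
(4,2): OLD=9167731124983/549755813888 → NEW=0, ERR=9167731124983/549755813888
(4,3): OLD=882210447018739/8796093022208 → NEW=0, ERR=882210447018739/8796093022208
(4,4): OLD=25277235509029539/140737488355328 → NEW=255, ERR=-10610824021579101/140737488355328
(4,5): OLD=91234449183228821/2251799813685248 → NEW=0, ERR=91234449183228821/2251799813685248
(5,0): OLD=36128083432151/274877906944 → NEW=255, ERR=-33965782838569/274877906944
(5,1): OLD=284380176262855/8796093022208 → NEW=0, ERR=284380176262855/8796093022208
(5,2): OLD=8656741061335997/70368744177664 → NEW=0, ERR=8656741061335997/70368744177664
(5,3): OLD=319911664681428783/2251799813685248 → NEW=255, ERR=-254297287808309457/2251799813685248
(5,4): OLD=391350831296341087/4503599627370496 → NEW=0, ERR=391350831296341087/4503599627370496
(5,5): OLD=11382704474464073419/72057594037927936 → NEW=255, ERR=-6991982005207550261/72057594037927936
(6,0): OLD=6677614343043765/140737488355328 → NEW=0, ERR=6677614343043765/140737488355328
(6,1): OLD=426051053413993873/2251799813685248 → NEW=255, ERR=-148157899075744367/2251799813685248
(6,2): OLD=599017827855793257/9007199254740992 → NEW=0, ERR=599017827855793257/9007199254740992
(6,3): OLD=14236677116597743429/144115188075855872 → NEW=0, ERR=14236677116597743429/144115188075855872
(6,4): OLD=394582173533547109061/2305843009213693952 → NEW=255, ERR=-193407793815944848699/2305843009213693952
(6,5): OLD=2081231549474358835267/36893488147419103232 → NEW=0, ERR=2081231549474358835267/36893488147419103232
Output grid:
  Row 0: #..#.#  (3 black, running=3)
  Row 1: .##..#  (3 black, running=6)
  Row 2: #..#..  (4 black, running=10)
  Row 3: .#.#.#  (3 black, running=13)
  Row 4: .#..#.  (4 black, running=17)
  Row 5: #..#.#  (3 black, running=20)
  Row 6: .#..#.  (4 black, running=24)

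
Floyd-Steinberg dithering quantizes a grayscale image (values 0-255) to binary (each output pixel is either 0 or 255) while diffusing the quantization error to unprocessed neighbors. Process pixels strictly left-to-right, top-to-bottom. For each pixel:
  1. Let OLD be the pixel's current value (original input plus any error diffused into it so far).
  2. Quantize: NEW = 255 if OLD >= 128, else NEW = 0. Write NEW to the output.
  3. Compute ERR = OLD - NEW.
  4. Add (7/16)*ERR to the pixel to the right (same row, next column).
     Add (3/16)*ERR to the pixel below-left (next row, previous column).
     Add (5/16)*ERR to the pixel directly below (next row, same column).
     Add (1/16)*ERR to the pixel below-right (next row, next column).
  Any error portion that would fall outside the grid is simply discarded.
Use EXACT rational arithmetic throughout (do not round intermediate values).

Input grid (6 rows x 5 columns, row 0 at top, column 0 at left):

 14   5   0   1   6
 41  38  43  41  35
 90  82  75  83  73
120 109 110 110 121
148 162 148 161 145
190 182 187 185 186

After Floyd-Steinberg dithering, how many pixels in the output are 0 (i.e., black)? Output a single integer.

Answer: 18

Derivation:
(0,0): OLD=14 → NEW=0, ERR=14
(0,1): OLD=89/8 → NEW=0, ERR=89/8
(0,2): OLD=623/128 → NEW=0, ERR=623/128
(0,3): OLD=6409/2048 → NEW=0, ERR=6409/2048
(0,4): OLD=241471/32768 → NEW=0, ERR=241471/32768
(1,0): OLD=6075/128 → NEW=0, ERR=6075/128
(1,1): OLD=65565/1024 → NEW=0, ERR=65565/1024
(1,2): OLD=2418785/32768 → NEW=0, ERR=2418785/32768
(1,3): OLD=9955981/131072 → NEW=0, ERR=9955981/131072
(1,4): OLD=148331783/2097152 → NEW=0, ERR=148331783/2097152
(2,0): OLD=1914255/16384 → NEW=0, ERR=1914255/16384
(2,1): OLD=89093141/524288 → NEW=255, ERR=-44600299/524288
(2,2): OLD=663487359/8388608 → NEW=0, ERR=663487359/8388608
(2,3): OLD=21369587213/134217728 → NEW=255, ERR=-12855933427/134217728
(2,4): OLD=124435867419/2147483648 → NEW=0, ERR=124435867419/2147483648
(3,0): OLD=1179112863/8388608 → NEW=255, ERR=-959982177/8388608
(3,1): OLD=3656196915/67108864 → NEW=0, ERR=3656196915/67108864
(3,2): OLD=290503469985/2147483648 → NEW=255, ERR=-257104860255/2147483648
(3,3): OLD=186815361337/4294967296 → NEW=0, ERR=186815361337/4294967296
(3,4): OLD=10455733018941/68719476736 → NEW=255, ERR=-7067733548739/68719476736
(4,0): OLD=131483093617/1073741824 → NEW=0, ERR=131483093617/1073741824
(4,1): OLD=6974962414577/34359738368 → NEW=255, ERR=-1786770869263/34359738368
(4,2): OLD=54643617042751/549755813888 → NEW=0, ERR=54643617042751/549755813888
(4,3): OLD=1682793677735409/8796093022208 → NEW=255, ERR=-560210042927631/8796093022208
(4,4): OLD=12344713899854359/140737488355328 → NEW=0, ERR=12344713899854359/140737488355328
(5,0): OLD=120130587009651/549755813888 → NEW=255, ERR=-20057145531789/549755813888
(5,1): OLD=774398718419225/4398046511104 → NEW=255, ERR=-347103141912295/4398046511104
(5,2): OLD=23691912227780065/140737488355328 → NEW=255, ERR=-12196147302828575/140737488355328
(5,3): OLD=84354009660066927/562949953421312 → NEW=255, ERR=-59198228462367633/562949953421312
(5,4): OLD=1471992297394969877/9007199254740992 → NEW=255, ERR=-824843512563983083/9007199254740992
Output grid:
  Row 0: .....  (5 black, running=5)
  Row 1: .....  (5 black, running=10)
  Row 2: .#.#.  (3 black, running=13)
  Row 3: #.#.#  (2 black, running=15)
  Row 4: .#.#.  (3 black, running=18)
  Row 5: #####  (0 black, running=18)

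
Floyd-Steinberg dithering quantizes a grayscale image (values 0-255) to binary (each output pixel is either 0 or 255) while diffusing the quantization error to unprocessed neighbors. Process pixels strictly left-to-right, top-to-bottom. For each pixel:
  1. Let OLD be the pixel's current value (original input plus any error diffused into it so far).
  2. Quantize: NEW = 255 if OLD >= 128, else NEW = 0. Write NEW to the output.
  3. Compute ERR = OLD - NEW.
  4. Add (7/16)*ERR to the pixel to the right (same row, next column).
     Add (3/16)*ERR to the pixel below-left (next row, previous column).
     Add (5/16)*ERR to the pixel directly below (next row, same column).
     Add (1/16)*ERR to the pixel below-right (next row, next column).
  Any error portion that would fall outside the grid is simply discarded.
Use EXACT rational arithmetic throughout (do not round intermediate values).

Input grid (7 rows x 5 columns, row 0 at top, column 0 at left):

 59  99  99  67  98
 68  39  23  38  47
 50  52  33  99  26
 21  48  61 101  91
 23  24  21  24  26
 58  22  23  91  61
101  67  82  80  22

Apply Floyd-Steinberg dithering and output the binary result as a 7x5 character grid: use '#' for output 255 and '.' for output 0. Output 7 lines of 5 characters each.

(0,0): OLD=59 → NEW=0, ERR=59
(0,1): OLD=1997/16 → NEW=0, ERR=1997/16
(0,2): OLD=39323/256 → NEW=255, ERR=-25957/256
(0,3): OLD=92733/4096 → NEW=0, ERR=92733/4096
(0,4): OLD=7071659/65536 → NEW=0, ERR=7071659/65536
(1,0): OLD=28119/256 → NEW=0, ERR=28119/256
(1,1): OLD=226785/2048 → NEW=0, ERR=226785/2048
(1,2): OLD=3395189/65536 → NEW=0, ERR=3395189/65536
(1,3): OLD=21400209/262144 → NEW=0, ERR=21400209/262144
(1,4): OLD=494301843/4194304 → NEW=0, ERR=494301843/4194304
(2,0): OLD=3443515/32768 → NEW=0, ERR=3443515/32768
(2,1): OLD=156404793/1048576 → NEW=255, ERR=-110982087/1048576
(2,2): OLD=421305067/16777216 → NEW=0, ERR=421305067/16777216
(2,3): OLD=43173102993/268435456 → NEW=255, ERR=-25277938287/268435456
(2,4): OLD=114813985463/4294967296 → NEW=0, ERR=114813985463/4294967296
(3,0): OLD=570337675/16777216 → NEW=0, ERR=570337675/16777216
(3,1): OLD=5512846767/134217728 → NEW=0, ERR=5512846767/134217728
(3,2): OLD=268632036021/4294967296 → NEW=0, ERR=268632036021/4294967296
(3,3): OLD=906394049133/8589934592 → NEW=0, ERR=906394049133/8589934592
(3,4): OLD=19190948939329/137438953472 → NEW=255, ERR=-15855984196031/137438953472
(4,0): OLD=88744171205/2147483648 → NEW=0, ERR=88744171205/2147483648
(4,1): OLD=4725643874117/68719476736 → NEW=0, ERR=4725643874117/68719476736
(4,2): OLD=102235848907691/1099511627776 → NEW=0, ERR=102235848907691/1099511627776
(4,3): OLD=1406181779381573/17592186044416 → NEW=0, ERR=1406181779381573/17592186044416
(4,4): OLD=8870086977312611/281474976710656 → NEW=0, ERR=8870086977312611/281474976710656
(5,0): OLD=92147673426159/1099511627776 → NEW=0, ERR=92147673426159/1099511627776
(5,1): OLD=881128939634829/8796093022208 → NEW=0, ERR=881128939634829/8796093022208
(5,2): OLD=32416907701766645/281474976710656 → NEW=0, ERR=32416907701766645/281474976710656
(5,3): OLD=200505775151478555/1125899906842624 → NEW=255, ERR=-86598701093390565/1125899906842624
(5,4): OLD=760084774851339961/18014398509481984 → NEW=0, ERR=760084774851339961/18014398509481984
(6,0): OLD=20543780079838975/140737488355328 → NEW=255, ERR=-15344279450769665/140737488355328
(6,1): OLD=348742420567017201/4503599627370496 → NEW=0, ERR=348742420567017201/4503599627370496
(6,2): OLD=10355225875192888427/72057594037927936 → NEW=255, ERR=-8019460604478735253/72057594037927936
(6,3): OLD=25805657457179971161/1152921504606846976 → NEW=0, ERR=25805657457179971161/1152921504606846976
(6,4): OLD=741018029854666782639/18446744073709551616 → NEW=0, ERR=741018029854666782639/18446744073709551616
Row 0: ..#..
Row 1: .....
Row 2: .#.#.
Row 3: ....#
Row 4: .....
Row 5: ...#.
Row 6: #.#..

Answer: ..#..
.....
.#.#.
....#
.....
...#.
#.#..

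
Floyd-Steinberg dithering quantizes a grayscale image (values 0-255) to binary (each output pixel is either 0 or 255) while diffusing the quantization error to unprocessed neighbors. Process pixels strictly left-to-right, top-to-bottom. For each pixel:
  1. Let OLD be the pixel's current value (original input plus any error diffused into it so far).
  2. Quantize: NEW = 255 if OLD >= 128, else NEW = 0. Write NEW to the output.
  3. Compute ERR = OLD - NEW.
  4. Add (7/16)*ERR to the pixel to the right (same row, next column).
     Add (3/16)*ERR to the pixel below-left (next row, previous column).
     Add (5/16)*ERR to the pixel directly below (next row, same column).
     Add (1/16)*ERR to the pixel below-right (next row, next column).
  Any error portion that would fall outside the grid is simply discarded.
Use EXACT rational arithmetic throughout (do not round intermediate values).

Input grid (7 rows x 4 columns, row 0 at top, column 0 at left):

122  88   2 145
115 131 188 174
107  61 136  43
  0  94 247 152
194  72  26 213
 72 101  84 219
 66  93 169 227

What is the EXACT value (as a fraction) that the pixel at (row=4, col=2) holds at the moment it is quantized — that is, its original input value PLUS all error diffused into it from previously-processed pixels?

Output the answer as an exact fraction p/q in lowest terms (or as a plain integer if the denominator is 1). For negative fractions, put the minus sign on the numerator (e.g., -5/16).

Answer: 35039380364691/549755813888

Derivation:
(0,0): OLD=122 → NEW=0, ERR=122
(0,1): OLD=1131/8 → NEW=255, ERR=-909/8
(0,2): OLD=-6107/128 → NEW=0, ERR=-6107/128
(0,3): OLD=254211/2048 → NEW=0, ERR=254211/2048
(1,0): OLD=16873/128 → NEW=255, ERR=-15767/128
(1,1): OLD=41247/1024 → NEW=0, ERR=41247/1024
(1,2): OLD=6779211/32768 → NEW=255, ERR=-1576629/32768
(1,3): OLD=98963197/524288 → NEW=255, ERR=-34730243/524288
(2,0): OLD=1246149/16384 → NEW=0, ERR=1246149/16384
(2,1): OLD=47260935/524288 → NEW=0, ERR=47260935/524288
(2,2): OLD=157809331/1048576 → NEW=255, ERR=-109577549/1048576
(2,3): OLD=-443377113/16777216 → NEW=0, ERR=-443377113/16777216
(3,0): OLD=341166645/8388608 → NEW=0, ERR=341166645/8388608
(3,1): OLD=16793674859/134217728 → NEW=0, ERR=16793674859/134217728
(3,2): OLD=579312302357/2147483648 → NEW=255, ERR=31703972117/2147483648
(3,3): OLD=4936431864083/34359738368 → NEW=255, ERR=-3825301419757/34359738368
(4,0): OLD=494286183889/2147483648 → NEW=255, ERR=-53322146351/2147483648
(4,1): OLD=1813295352115/17179869184 → NEW=0, ERR=1813295352115/17179869184
(4,2): OLD=35039380364691/549755813888 → NEW=0, ERR=35039380364691/549755813888
Target (4,2): original=26, with diffused error = 35039380364691/549755813888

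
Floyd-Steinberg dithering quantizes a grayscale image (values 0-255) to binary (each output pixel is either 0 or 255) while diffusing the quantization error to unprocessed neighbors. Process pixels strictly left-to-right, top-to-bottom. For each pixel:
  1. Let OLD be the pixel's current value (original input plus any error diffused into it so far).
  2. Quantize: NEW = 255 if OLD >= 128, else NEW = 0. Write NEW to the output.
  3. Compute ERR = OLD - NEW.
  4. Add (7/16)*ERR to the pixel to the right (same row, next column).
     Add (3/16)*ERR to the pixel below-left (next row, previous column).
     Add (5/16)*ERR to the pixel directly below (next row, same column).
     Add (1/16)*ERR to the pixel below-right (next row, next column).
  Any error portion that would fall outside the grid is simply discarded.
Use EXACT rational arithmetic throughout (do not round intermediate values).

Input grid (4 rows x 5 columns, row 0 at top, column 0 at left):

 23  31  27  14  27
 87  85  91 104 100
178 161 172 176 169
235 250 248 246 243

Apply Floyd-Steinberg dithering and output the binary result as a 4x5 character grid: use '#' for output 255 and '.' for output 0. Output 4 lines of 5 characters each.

Answer: .....
.#.#.
#.###
#####

Derivation:
(0,0): OLD=23 → NEW=0, ERR=23
(0,1): OLD=657/16 → NEW=0, ERR=657/16
(0,2): OLD=11511/256 → NEW=0, ERR=11511/256
(0,3): OLD=137921/4096 → NEW=0, ERR=137921/4096
(0,4): OLD=2734919/65536 → NEW=0, ERR=2734919/65536
(1,0): OLD=26083/256 → NEW=0, ERR=26083/256
(1,1): OLD=311861/2048 → NEW=255, ERR=-210379/2048
(1,2): OLD=4521305/65536 → NEW=0, ERR=4521305/65536
(1,3): OLD=40721573/262144 → NEW=255, ERR=-26125147/262144
(1,4): OLD=300079695/4194304 → NEW=0, ERR=300079695/4194304
(2,0): OLD=6244887/32768 → NEW=255, ERR=-2110953/32768
(2,1): OLD=125847917/1048576 → NEW=0, ERR=125847917/1048576
(2,2): OLD=3707105159/16777216 → NEW=255, ERR=-571084921/16777216
(2,3): OLD=39645409189/268435456 → NEW=255, ERR=-28805632091/268435456
(2,4): OLD=593483400259/4294967296 → NEW=255, ERR=-501733260221/4294967296
(3,0): OLD=3982437031/16777216 → NEW=255, ERR=-295753049/16777216
(3,1): OLD=36156181659/134217728 → NEW=255, ERR=1930661019/134217728
(3,2): OLD=992294520473/4294967296 → NEW=255, ERR=-102922140007/4294967296
(3,3): OLD=1528586026161/8589934592 → NEW=255, ERR=-661847294799/8589934592
(3,4): OLD=22825621800981/137438953472 → NEW=255, ERR=-12221311334379/137438953472
Row 0: .....
Row 1: .#.#.
Row 2: #.###
Row 3: #####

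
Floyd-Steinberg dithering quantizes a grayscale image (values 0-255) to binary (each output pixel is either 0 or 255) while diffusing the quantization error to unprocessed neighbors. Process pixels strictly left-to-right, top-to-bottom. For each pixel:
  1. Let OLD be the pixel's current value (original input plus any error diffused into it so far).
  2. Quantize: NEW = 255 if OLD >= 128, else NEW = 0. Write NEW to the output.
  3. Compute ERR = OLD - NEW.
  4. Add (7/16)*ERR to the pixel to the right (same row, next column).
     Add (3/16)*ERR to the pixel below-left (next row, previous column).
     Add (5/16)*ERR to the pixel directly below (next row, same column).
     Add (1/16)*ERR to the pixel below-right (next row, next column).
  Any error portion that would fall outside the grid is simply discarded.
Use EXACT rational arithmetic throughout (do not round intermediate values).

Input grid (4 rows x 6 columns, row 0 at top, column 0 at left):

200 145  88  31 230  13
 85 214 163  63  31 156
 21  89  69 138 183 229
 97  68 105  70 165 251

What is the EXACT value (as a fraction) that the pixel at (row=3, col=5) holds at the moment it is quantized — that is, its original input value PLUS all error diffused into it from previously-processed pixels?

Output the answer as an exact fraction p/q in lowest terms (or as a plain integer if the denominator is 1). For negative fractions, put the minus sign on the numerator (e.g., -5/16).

Answer: 2177088416620915/8796093022208

Derivation:
(0,0): OLD=200 → NEW=255, ERR=-55
(0,1): OLD=1935/16 → NEW=0, ERR=1935/16
(0,2): OLD=36073/256 → NEW=255, ERR=-29207/256
(0,3): OLD=-77473/4096 → NEW=0, ERR=-77473/4096
(0,4): OLD=14530969/65536 → NEW=255, ERR=-2180711/65536
(0,5): OLD=-1633489/1048576 → NEW=0, ERR=-1633489/1048576
(1,0): OLD=23165/256 → NEW=0, ERR=23165/256
(1,1): OLD=545899/2048 → NEW=255, ERR=23659/2048
(1,2): OLD=8939975/65536 → NEW=255, ERR=-7771705/65536
(1,3): OLD=-2139653/262144 → NEW=0, ERR=-2139653/262144
(1,4): OLD=260992977/16777216 → NEW=0, ERR=260992977/16777216
(1,5): OLD=43013940839/268435456 → NEW=255, ERR=-25437100441/268435456
(2,0): OLD=1685705/32768 → NEW=0, ERR=1685705/32768
(2,1): OLD=103323699/1048576 → NEW=0, ERR=103323699/1048576
(2,2): OLD=1245594969/16777216 → NEW=0, ERR=1245594969/16777216
(2,3): OLD=21935995601/134217728 → NEW=255, ERR=-12289525039/134217728
(2,4): OLD=556302796787/4294967296 → NEW=255, ERR=-538913863693/4294967296
(2,5): OLD=9996209293525/68719476736 → NEW=255, ERR=-7527257274155/68719476736
(3,0): OLD=2207073849/16777216 → NEW=255, ERR=-2071116231/16777216
(3,1): OLD=8310779589/134217728 → NEW=0, ERR=8310779589/134217728
(3,2): OLD=154920948639/1073741824 → NEW=255, ERR=-118883216481/1073741824
(3,3): OLD=-1782559975203/68719476736 → NEW=0, ERR=-1782559975203/68719476736
(3,4): OLD=48477190509373/549755813888 → NEW=0, ERR=48477190509373/549755813888
(3,5): OLD=2177088416620915/8796093022208 → NEW=255, ERR=-65915304042125/8796093022208
Target (3,5): original=251, with diffused error = 2177088416620915/8796093022208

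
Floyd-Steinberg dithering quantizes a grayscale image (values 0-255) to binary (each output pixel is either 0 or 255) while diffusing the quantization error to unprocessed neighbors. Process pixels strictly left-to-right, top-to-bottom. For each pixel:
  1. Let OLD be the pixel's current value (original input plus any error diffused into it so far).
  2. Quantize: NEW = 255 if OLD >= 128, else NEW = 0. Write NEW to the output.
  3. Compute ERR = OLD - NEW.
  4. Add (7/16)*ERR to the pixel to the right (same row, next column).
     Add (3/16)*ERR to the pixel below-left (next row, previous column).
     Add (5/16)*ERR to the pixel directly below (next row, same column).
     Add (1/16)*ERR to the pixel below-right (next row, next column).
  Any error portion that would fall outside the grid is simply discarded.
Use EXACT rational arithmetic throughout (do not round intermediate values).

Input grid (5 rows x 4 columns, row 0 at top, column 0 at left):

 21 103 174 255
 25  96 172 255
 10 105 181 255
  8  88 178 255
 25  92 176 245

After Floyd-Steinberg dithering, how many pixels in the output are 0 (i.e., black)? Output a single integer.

(0,0): OLD=21 → NEW=0, ERR=21
(0,1): OLD=1795/16 → NEW=0, ERR=1795/16
(0,2): OLD=57109/256 → NEW=255, ERR=-8171/256
(0,3): OLD=987283/4096 → NEW=255, ERR=-57197/4096
(1,0): OLD=13465/256 → NEW=0, ERR=13465/256
(1,1): OLD=305967/2048 → NEW=255, ERR=-216273/2048
(1,2): OLD=7878619/65536 → NEW=0, ERR=7878619/65536
(1,3): OLD=315869677/1048576 → NEW=255, ERR=48482797/1048576
(2,0): OLD=217461/32768 → NEW=0, ERR=217461/32768
(2,1): OLD=105624151/1048576 → NEW=0, ERR=105624151/1048576
(2,2): OLD=555131411/2097152 → NEW=255, ERR=20357651/2097152
(2,3): OLD=9435827495/33554432 → NEW=255, ERR=879447335/33554432
(3,0): OLD=485883941/16777216 → NEW=0, ERR=485883941/16777216
(3,1): OLD=36073363451/268435456 → NEW=255, ERR=-32377677829/268435456
(3,2): OLD=599035849221/4294967296 → NEW=255, ERR=-496180811259/4294967296
(3,3): OLD=14654739652515/68719476736 → NEW=255, ERR=-2868726915165/68719476736
(4,0): OLD=49111864193/4294967296 → NEW=0, ERR=49111864193/4294967296
(4,1): OLD=1355802268931/34359738368 → NEW=0, ERR=1355802268931/34359738368
(4,2): OLD=155905947083171/1099511627776 → NEW=255, ERR=-124469517999709/1099511627776
(4,3): OLD=3082278513988453/17592186044416 → NEW=255, ERR=-1403728927337627/17592186044416
Output grid:
  Row 0: ..##  (2 black, running=2)
  Row 1: .#.#  (2 black, running=4)
  Row 2: ..##  (2 black, running=6)
  Row 3: .###  (1 black, running=7)
  Row 4: ..##  (2 black, running=9)

Answer: 9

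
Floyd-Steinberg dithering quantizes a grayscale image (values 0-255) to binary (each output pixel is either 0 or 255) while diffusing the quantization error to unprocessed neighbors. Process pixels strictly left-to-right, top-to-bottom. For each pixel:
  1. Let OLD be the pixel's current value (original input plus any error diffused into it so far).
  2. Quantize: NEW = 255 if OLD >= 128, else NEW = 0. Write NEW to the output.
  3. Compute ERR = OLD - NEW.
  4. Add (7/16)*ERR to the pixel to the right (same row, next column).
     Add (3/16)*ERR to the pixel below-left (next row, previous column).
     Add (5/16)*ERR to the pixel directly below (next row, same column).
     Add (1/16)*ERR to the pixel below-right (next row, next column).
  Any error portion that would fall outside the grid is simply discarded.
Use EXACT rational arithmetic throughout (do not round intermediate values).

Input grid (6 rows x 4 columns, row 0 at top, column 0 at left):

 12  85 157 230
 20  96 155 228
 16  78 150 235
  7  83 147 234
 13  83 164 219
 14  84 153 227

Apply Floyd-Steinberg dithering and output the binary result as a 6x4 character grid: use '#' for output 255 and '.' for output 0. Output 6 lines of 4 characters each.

(0,0): OLD=12 → NEW=0, ERR=12
(0,1): OLD=361/4 → NEW=0, ERR=361/4
(0,2): OLD=12575/64 → NEW=255, ERR=-3745/64
(0,3): OLD=209305/1024 → NEW=255, ERR=-51815/1024
(1,0): OLD=2603/64 → NEW=0, ERR=2603/64
(1,1): OLD=67469/512 → NEW=255, ERR=-63091/512
(1,2): OLD=1293617/16384 → NEW=0, ERR=1293617/16384
(1,3): OLD=63720231/262144 → NEW=255, ERR=-3126489/262144
(2,0): OLD=45919/8192 → NEW=0, ERR=45919/8192
(2,1): OLD=15542757/262144 → NEW=0, ERR=15542757/262144
(2,2): OLD=99969025/524288 → NEW=255, ERR=-33724415/524288
(2,3): OLD=1745382829/8388608 → NEW=255, ERR=-393712211/8388608
(3,0): OLD=83335439/4194304 → NEW=0, ERR=83335439/4194304
(3,1): OLD=6610928913/67108864 → NEW=0, ERR=6610928913/67108864
(3,2): OLD=177062777647/1073741824 → NEW=255, ERR=-96741387473/1073741824
(3,3): OLD=3021856259785/17179869184 → NEW=255, ERR=-1359010382135/17179869184
(4,0): OLD=40458265571/1073741824 → NEW=0, ERR=40458265571/1073741824
(4,1): OLD=984560512137/8589934592 → NEW=0, ERR=984560512137/8589934592
(4,2): OLD=48739879566217/274877906944 → NEW=255, ERR=-21353986704503/274877906944
(4,3): OLD=680207653236367/4398046511104 → NEW=255, ERR=-441294207095153/4398046511104
(5,0): OLD=6496157507859/137438953472 → NEW=0, ERR=6496157507859/137438953472
(5,1): OLD=564207149857349/4398046511104 → NEW=255, ERR=-557294710474171/4398046511104
(5,2): OLD=135539009700995/2199023255552 → NEW=0, ERR=135539009700995/2199023255552
(5,3): OLD=15323116241395845/70368744177664 → NEW=255, ERR=-2620913523908475/70368744177664
Row 0: ..##
Row 1: .#.#
Row 2: ..##
Row 3: ..##
Row 4: ..##
Row 5: .#.#

Answer: ..##
.#.#
..##
..##
..##
.#.#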